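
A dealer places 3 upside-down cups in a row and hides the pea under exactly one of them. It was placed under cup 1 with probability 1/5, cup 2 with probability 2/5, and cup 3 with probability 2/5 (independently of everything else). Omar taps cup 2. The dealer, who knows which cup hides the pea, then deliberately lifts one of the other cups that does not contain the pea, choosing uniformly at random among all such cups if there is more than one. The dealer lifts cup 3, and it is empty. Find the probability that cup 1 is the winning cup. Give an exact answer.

Consider each possible location of the pea in turn.
If it is under cup 1 (prior 1/5): the dealer has no choice, probability 1; weight (1/5)·1 = 1/5.
If it is under cup 2 (prior 2/5): the dealer has 2 equally likely choices, so probability 1/2; weight (2/5)·(1/2) = 1/5.
If it is under cup 3 (prior 2/5): the dealer opened cup 3, so this case is ruled out; weight (2/5)·0 = 0.
The weights sum to 2/5.
So P(the pea under cup 1 | the dealer opened cup 3) = (1/5) / (2/5) = 1/2.

1/2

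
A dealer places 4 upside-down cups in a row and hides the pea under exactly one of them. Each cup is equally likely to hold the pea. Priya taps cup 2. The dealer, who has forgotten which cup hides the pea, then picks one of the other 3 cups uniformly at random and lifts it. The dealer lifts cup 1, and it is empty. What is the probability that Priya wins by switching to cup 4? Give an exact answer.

1/3

Apply Bayes' rule, conditioning on where the pea actually is.
If it is under cup 1 (prior 1/4): the dealer opened cup 1, so this case is ruled out; weight (1/4)·0 = 0.
If it is under any of cups 2, 3, and 4 (prior 1/4 each): the dealer picks cup 1 with probability 1/3 regardless, and it is not the prize; weight (1/4)·(1/3) = 1/12 each.
The weights sum to 1/4.
So P(the pea under cup 4 | the dealer opened cup 1) = (1/12) / (1/4) = 1/3.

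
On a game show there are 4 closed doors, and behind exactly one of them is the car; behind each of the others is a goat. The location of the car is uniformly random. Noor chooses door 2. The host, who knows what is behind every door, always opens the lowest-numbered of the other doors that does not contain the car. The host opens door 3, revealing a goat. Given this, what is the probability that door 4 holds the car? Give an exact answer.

Condition on the true location of the car.
If it is behind door 1 (prior 1/4): door 3 is the lowest-numbered option available, probability 1; weight (1/4)·1 = 1/4.
If it is behind either of doors 2 and 4 (prior 1/4 each): the host would have opened door 1 instead, probability 0; weight (1/4)·0 = 0 each.
If it is behind door 3 (prior 1/4): the host opened door 3, so this case is ruled out; weight (1/4)·0 = 0.
The weights sum to 1/4.
So P(the car behind door 4 | the host opened door 3) = 0 / (1/4) = 0.

0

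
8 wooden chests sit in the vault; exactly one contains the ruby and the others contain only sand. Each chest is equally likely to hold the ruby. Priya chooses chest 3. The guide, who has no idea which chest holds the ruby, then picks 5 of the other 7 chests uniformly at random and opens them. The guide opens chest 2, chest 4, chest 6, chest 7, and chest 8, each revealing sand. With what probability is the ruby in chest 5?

Because the guide chose which chests to open without knowing where the ruby is, the choice is independent of the prize location. Learning that none of the 5 opened chests holds the ruby simply rules out those 5 locations and leaves the remaining 3 chests still equally likely by symmetry.
So P(the ruby in chest 5) = 1/3.

1/3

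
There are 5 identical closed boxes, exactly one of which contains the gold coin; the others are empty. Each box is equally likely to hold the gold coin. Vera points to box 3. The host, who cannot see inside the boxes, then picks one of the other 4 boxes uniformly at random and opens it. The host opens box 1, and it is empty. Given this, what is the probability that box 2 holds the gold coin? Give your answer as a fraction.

Apply Bayes' rule, conditioning on where the gold coin actually is.
If it is in box 1 (prior 1/5): the host opened box 1, so this case is ruled out; weight (1/5)·0 = 0.
If it is in any of boxes 2, 3, 4, and 5 (prior 1/5 each): the host picks box 1 with probability 1/4 regardless, and it is not the prize; weight (1/5)·(1/4) = 1/20 each.
The weights sum to 1/5.
So P(the gold coin in box 2 | the host opened box 1) = (1/20) / (1/5) = 1/4.

1/4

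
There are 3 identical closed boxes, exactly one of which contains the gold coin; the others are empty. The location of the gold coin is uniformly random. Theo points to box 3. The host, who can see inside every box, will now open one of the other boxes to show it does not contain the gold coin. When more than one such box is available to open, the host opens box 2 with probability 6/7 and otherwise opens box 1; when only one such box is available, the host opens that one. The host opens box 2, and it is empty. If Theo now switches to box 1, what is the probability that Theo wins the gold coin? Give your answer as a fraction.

7/13

Consider each possible location of the gold coin in turn.
If it is in box 1 (prior 1/3): only box 2 is available, probability 1; weight (1/3)·1 = 1/3.
If it is in box 2 (prior 1/3): the host opened box 2, so this case is ruled out; weight (1/3)·0 = 0.
If it is in box 3 (prior 1/3): box 2 is available, opened with probability 6/7; weight (1/3)·(6/7) = 2/7.
The weights sum to 13/21.
So P(the gold coin in box 1 | the host opened box 2) = (1/3) / (13/21) = 7/13.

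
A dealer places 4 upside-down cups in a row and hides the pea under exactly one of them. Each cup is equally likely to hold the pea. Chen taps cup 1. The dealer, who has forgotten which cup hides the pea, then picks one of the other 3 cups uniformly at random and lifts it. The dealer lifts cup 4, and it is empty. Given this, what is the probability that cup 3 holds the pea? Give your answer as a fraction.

Because the dealer chose which cup to lift without knowing where the pea is, the choice is independent of the prize location. Learning that cup 4 does not hold the pea simply rules out that one location and leaves the remaining 3 cups still equally likely by symmetry.
So P(the pea under cup 3) = 1/3.

1/3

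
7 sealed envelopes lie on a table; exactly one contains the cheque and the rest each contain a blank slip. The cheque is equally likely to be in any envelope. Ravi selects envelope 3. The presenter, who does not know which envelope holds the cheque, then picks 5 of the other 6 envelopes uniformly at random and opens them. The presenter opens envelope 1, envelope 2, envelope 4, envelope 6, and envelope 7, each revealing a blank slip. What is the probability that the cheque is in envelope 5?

1/2

Because the presenter chose which envelopes to open without knowing where the cheque is, the choice is independent of the prize location. Learning that none of the 5 opened envelopes holds the cheque simply rules out those 5 locations and leaves the remaining 2 envelopes still equally likely by symmetry.
So P(the cheque in envelope 5) = 1/2.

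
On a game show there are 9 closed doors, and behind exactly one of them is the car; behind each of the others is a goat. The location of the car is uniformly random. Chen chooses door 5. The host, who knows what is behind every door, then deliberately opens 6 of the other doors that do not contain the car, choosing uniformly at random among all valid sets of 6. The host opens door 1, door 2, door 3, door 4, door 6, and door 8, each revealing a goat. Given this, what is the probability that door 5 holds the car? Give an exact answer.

Condition on the true location of the car.
If it is behind any of doors 1, 2, 3, 4, 6, and 8 (prior 1/9 each): that door was opened and seen not to hold the prize — ruled out; weight (1/9)·0 = 0 each.
If it is behind door 5 (prior 1/9): the host has 28 equally likely choices, so probability 1/28; weight (1/9)·(1/28) = 1/252.
If it is behind either of doors 7 and 9 (prior 1/9 each): the host has 7 equally likely choices, so probability 1/7; weight (1/9)·(1/7) = 1/63 each.
The weights sum to 1/28.
So P(the car behind door 5 | the host opened door 1, door 2, door 3, door 4, door 6, and door 8) = (1/252) / (1/28) = 1/9.

1/9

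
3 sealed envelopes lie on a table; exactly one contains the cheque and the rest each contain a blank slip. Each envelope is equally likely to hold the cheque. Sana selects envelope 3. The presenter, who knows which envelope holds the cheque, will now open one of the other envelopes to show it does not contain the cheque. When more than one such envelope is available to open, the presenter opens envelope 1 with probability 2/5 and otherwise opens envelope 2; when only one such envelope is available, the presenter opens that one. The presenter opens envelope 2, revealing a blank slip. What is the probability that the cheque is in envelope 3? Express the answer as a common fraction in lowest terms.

Apply Bayes' rule, conditioning on where the cheque actually is.
If it is in envelope 1 (prior 1/3): only envelope 2 is available, probability 1; weight (1/3)·1 = 1/3.
If it is in envelope 2 (prior 1/3): the presenter opened envelope 2, so this case is ruled out; weight (1/3)·0 = 0.
If it is in envelope 3 (prior 1/3): envelope 1 is available but not opened, probability 3/5; weight (1/3)·(3/5) = 1/5.
The weights sum to 8/15.
So P(the cheque in envelope 3 | the presenter opened envelope 2) = (1/5) / (8/15) = 3/8.

3/8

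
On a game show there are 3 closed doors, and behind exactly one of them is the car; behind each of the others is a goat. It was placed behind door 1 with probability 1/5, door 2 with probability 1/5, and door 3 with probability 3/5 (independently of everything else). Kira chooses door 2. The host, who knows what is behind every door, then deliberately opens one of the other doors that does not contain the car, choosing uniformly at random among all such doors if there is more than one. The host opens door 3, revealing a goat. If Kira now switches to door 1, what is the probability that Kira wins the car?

Apply Bayes' rule, conditioning on where the car actually is.
If it is behind door 1 (prior 1/5): the host has no choice, probability 1; weight (1/5)·1 = 1/5.
If it is behind door 2 (prior 1/5): the host has 2 equally likely choices, so probability 1/2; weight (1/5)·(1/2) = 1/10.
If it is behind door 3 (prior 3/5): the host opened door 3, so this case is ruled out; weight (3/5)·0 = 0.
The weights sum to 3/10.
So P(the car behind door 1 | the host opened door 3) = (1/5) / (3/10) = 2/3.

2/3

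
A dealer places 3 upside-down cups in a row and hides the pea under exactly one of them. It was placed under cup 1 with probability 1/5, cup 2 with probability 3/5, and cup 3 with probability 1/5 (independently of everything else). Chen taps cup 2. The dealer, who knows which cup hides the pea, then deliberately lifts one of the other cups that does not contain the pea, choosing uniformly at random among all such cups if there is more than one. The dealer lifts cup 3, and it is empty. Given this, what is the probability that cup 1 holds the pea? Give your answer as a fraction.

2/5

Condition on the true location of the pea.
If it is under cup 1 (prior 1/5): the dealer has no choice, probability 1; weight (1/5)·1 = 1/5.
If it is under cup 2 (prior 3/5): the dealer has 2 equally likely choices, so probability 1/2; weight (3/5)·(1/2) = 3/10.
If it is under cup 3 (prior 1/5): the dealer opened cup 3, so this case is ruled out; weight (1/5)·0 = 0.
The weights sum to 1/2.
So P(the pea under cup 1 | the dealer opened cup 3) = (1/5) / (1/2) = 2/5.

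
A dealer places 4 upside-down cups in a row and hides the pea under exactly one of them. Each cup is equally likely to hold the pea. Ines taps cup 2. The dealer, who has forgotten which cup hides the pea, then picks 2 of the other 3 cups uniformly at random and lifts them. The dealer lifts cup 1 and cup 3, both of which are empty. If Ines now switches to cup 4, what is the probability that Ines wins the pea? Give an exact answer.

Because the dealer chose which cups to lift without knowing where the pea is, the choice is independent of the prize location. Learning that none of the 2 opened cups holds the pea simply rules out those 2 locations and leaves the remaining 2 cups still equally likely by symmetry.
So P(the pea under cup 4) = 1/2.

1/2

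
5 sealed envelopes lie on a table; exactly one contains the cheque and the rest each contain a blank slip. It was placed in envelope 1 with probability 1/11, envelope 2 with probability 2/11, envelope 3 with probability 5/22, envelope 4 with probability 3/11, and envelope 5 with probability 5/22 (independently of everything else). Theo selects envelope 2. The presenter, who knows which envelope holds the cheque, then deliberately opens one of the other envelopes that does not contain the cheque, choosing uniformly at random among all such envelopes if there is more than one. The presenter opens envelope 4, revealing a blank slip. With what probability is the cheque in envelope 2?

1/5

Condition on the true location of the cheque.
If it is in envelope 1 (prior 1/11): the presenter has 3 equally likely choices, so probability 1/3; weight (1/11)·(1/3) = 1/33.
If it is in envelope 2 (prior 2/11): the presenter has 4 equally likely choices, so probability 1/4; weight (2/11)·(1/4) = 1/22.
If it is in either of envelopes 3 and 5 (prior 5/22 each): the presenter has 3 equally likely choices, so probability 1/3; weight (5/22)·(1/3) = 5/66 each.
If it is in envelope 4 (prior 3/11): the presenter opened envelope 4, so this case is ruled out; weight (3/11)·0 = 0.
The weights sum to 5/22.
So P(the cheque in envelope 2 | the presenter opened envelope 4) = (1/22) / (5/22) = 1/5.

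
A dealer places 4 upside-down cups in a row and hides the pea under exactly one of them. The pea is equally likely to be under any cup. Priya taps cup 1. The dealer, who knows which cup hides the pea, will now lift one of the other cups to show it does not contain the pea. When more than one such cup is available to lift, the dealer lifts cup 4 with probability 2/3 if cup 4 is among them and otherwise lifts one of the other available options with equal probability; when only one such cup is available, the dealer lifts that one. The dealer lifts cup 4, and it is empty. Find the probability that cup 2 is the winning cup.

1/3

Apply Bayes' rule, conditioning on where the pea actually is.
If it is under any of cups 1, 2, and 3 (prior 1/4 each): cup 4 is available, opened with probability 2/3; weight (1/4)·(2/3) = 1/6 each.
If it is under cup 4 (prior 1/4): the dealer opened cup 4, so this case is ruled out; weight (1/4)·0 = 0.
The weights sum to 1/2.
So P(the pea under cup 2 | the dealer opened cup 4) = (1/6) / (1/2) = 1/3.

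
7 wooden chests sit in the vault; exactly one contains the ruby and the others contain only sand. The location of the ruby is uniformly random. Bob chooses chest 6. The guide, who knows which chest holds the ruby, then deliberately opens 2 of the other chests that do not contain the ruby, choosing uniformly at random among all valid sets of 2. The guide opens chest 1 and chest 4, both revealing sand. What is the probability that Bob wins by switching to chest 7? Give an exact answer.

Condition on the true location of the ruby.
If it is in either of chests 1 and 4 (prior 1/7 each): that chest was opened and seen not to hold the prize — ruled out; weight (1/7)·0 = 0 each.
If it is in any of chests 2, 3, 5, and 7 (prior 1/7 each): the guide has 10 equally likely choices, so probability 1/10; weight (1/7)·(1/10) = 1/70 each.
If it is in chest 6 (prior 1/7): the guide has 15 equally likely choices, so probability 1/15; weight (1/7)·(1/15) = 1/105.
The weights sum to 1/15.
So P(the ruby in chest 7 | the guide opened chest 1 and chest 4) = (1/70) / (1/15) = 3/14.

3/14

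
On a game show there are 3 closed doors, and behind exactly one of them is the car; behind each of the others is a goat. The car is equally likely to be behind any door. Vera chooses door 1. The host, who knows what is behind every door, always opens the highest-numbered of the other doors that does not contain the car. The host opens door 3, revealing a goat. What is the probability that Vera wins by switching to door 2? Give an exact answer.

Apply Bayes' rule, conditioning on where the car actually is.
If it is behind either of doors 1 and 2 (prior 1/3 each): door 3 is the highest-numbered option available, probability 1; weight (1/3)·1 = 1/3 each.
If it is behind door 3 (prior 1/3): the host opened door 3, so this case is ruled out; weight (1/3)·0 = 0.
The weights sum to 2/3.
So P(the car behind door 2 | the host opened door 3) = (1/3) / (2/3) = 1/2.

1/2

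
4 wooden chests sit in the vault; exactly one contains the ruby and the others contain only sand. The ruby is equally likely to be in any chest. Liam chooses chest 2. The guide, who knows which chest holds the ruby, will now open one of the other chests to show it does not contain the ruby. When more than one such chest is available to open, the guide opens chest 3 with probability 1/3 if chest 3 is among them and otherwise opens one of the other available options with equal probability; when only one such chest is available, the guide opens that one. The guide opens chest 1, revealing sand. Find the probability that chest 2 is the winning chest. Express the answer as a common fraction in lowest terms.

2/9

Condition on the true location of the ruby.
If it is in chest 1 (prior 1/4): the guide opened chest 1, so this case is ruled out; weight (1/4)·0 = 0.
If it is in chest 2 (prior 1/4): chest 3 is available but not opened; chest 1 gets probability (1 − 1/3)/2 = 1/3; weight (1/4)·(1/3) = 1/12.
If it is in chest 3 (prior 1/4): chest 3 holds the prize so is unavailable; the guide chooses uniformly among the 2 others, probability 1/2; weight (1/4)·(1/2) = 1/8.
If it is in chest 4 (prior 1/4): chest 3 is available but not opened, probability 2/3; weight (1/4)·(2/3) = 1/6.
The weights sum to 3/8.
So P(the ruby in chest 2 | the guide opened chest 1) = (1/12) / (3/8) = 2/9.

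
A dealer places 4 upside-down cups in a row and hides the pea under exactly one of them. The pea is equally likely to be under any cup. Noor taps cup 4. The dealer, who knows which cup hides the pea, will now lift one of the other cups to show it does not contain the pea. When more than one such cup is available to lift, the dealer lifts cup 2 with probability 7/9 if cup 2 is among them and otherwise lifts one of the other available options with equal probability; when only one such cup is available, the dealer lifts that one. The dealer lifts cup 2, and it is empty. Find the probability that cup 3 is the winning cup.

Condition on the true location of the pea.
If it is under any of cups 1, 3, and 4 (prior 1/4 each): cup 2 is available, opened with probability 7/9; weight (1/4)·(7/9) = 7/36 each.
If it is under cup 2 (prior 1/4): the dealer opened cup 2, so this case is ruled out; weight (1/4)·0 = 0.
The weights sum to 7/12.
So P(the pea under cup 3 | the dealer opened cup 2) = (7/36) / (7/12) = 1/3.

1/3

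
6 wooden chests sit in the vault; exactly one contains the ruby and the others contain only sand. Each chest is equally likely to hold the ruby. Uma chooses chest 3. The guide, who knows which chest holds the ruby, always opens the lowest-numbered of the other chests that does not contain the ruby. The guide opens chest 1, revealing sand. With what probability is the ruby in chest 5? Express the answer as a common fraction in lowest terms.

1/5

Consider each possible location of the ruby in turn.
If it is in chest 1 (prior 1/6): the guide opened chest 1, so this case is ruled out; weight (1/6)·0 = 0.
If it is in any of chests 2, 3, 4, 5, and 6 (prior 1/6 each): chest 1 is the lowest-numbered option available, probability 1; weight (1/6)·1 = 1/6 each.
The weights sum to 5/6.
So P(the ruby in chest 5 | the guide opened chest 1) = (1/6) / (5/6) = 1/5.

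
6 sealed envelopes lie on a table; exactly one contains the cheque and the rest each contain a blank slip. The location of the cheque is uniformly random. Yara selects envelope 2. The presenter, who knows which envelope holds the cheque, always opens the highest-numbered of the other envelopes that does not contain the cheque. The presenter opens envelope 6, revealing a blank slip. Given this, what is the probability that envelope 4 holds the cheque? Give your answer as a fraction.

Condition on the true location of the cheque.
If it is in any of envelopes 1, 2, 3, 4, and 5 (prior 1/6 each): envelope 6 is the highest-numbered option available, probability 1; weight (1/6)·1 = 1/6 each.
If it is in envelope 6 (prior 1/6): the presenter opened envelope 6, so this case is ruled out; weight (1/6)·0 = 0.
The weights sum to 5/6.
So P(the cheque in envelope 4 | the presenter opened envelope 6) = (1/6) / (5/6) = 1/5.

1/5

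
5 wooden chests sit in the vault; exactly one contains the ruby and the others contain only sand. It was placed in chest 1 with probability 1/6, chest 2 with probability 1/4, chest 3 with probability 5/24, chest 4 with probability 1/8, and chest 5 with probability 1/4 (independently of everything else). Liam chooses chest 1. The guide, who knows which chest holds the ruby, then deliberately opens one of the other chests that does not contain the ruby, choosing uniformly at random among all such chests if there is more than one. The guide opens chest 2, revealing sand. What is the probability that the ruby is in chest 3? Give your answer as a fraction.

Condition on the true location of the ruby.
If it is in chest 1 (prior 1/6): the guide has 4 equally likely choices, so probability 1/4; weight (1/6)·(1/4) = 1/24.
If it is in chest 2 (prior 1/4): the guide opened chest 2, so this case is ruled out; weight (1/4)·0 = 0.
If it is in chest 3 (prior 5/24): the guide has 3 equally likely choices, so probability 1/3; weight (5/24)·(1/3) = 5/72.
If it is in chest 4 (prior 1/8): the guide has 3 equally likely choices, so probability 1/3; weight (1/8)·(1/3) = 1/24.
If it is in chest 5 (prior 1/4): the guide has 3 equally likely choices, so probability 1/3; weight (1/4)·(1/3) = 1/12.
The weights sum to 17/72.
So P(the ruby in chest 3 | the guide opened chest 2) = (5/72) / (17/72) = 5/17.

5/17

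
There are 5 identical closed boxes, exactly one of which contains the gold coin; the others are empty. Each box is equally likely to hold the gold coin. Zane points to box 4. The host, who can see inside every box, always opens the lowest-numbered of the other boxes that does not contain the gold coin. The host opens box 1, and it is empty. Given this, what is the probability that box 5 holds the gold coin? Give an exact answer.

1/4

Consider each possible location of the gold coin in turn.
If it is in box 1 (prior 1/5): the host opened box 1, so this case is ruled out; weight (1/5)·0 = 0.
If it is in any of boxes 2, 3, 4, and 5 (prior 1/5 each): box 1 is the lowest-numbered option available, probability 1; weight (1/5)·1 = 1/5 each.
The weights sum to 4/5.
So P(the gold coin in box 5 | the host opened box 1) = (1/5) / (4/5) = 1/4.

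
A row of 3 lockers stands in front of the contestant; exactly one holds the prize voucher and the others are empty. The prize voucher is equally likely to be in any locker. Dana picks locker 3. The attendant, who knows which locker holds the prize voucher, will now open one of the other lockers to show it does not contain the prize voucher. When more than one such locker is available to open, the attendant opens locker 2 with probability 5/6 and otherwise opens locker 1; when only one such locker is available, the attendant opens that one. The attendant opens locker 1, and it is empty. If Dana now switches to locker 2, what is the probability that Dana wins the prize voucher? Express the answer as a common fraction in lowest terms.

6/7

Consider each possible location of the prize voucher in turn.
If it is in locker 1 (prior 1/3): the attendant opened locker 1, so this case is ruled out; weight (1/3)·0 = 0.
If it is in locker 2 (prior 1/3): only locker 1 is available, probability 1; weight (1/3)·1 = 1/3.
If it is in locker 3 (prior 1/3): locker 2 is available but not opened, probability 1/6; weight (1/3)·(1/6) = 1/18.
The weights sum to 7/18.
So P(the prize voucher in locker 2 | the attendant opened locker 1) = (1/3) / (7/18) = 6/7.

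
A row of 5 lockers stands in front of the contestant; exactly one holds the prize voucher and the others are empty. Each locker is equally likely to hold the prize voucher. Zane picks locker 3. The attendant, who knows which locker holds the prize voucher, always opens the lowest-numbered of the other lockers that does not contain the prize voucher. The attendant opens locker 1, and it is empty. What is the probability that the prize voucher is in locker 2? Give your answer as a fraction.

Consider each possible location of the prize voucher in turn.
If it is in locker 1 (prior 1/5): the attendant opened locker 1, so this case is ruled out; weight (1/5)·0 = 0.
If it is in any of lockers 2, 3, 4, and 5 (prior 1/5 each): locker 1 is the lowest-numbered option available, probability 1; weight (1/5)·1 = 1/5 each.
The weights sum to 4/5.
So P(the prize voucher in locker 2 | the attendant opened locker 1) = (1/5) / (4/5) = 1/4.

1/4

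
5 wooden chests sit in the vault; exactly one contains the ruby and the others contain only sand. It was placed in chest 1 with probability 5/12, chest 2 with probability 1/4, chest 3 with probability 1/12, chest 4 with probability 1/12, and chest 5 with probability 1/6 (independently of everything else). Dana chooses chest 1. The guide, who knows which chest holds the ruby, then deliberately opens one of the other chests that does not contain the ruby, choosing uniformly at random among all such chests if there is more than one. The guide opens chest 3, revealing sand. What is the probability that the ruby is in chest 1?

5/13

Consider each possible location of the ruby in turn.
If it is in chest 1 (prior 5/12): the guide has 4 equally likely choices, so probability 1/4; weight (5/12)·(1/4) = 5/48.
If it is in chest 2 (prior 1/4): the guide has 3 equally likely choices, so probability 1/3; weight (1/4)·(1/3) = 1/12.
If it is in chest 3 (prior 1/12): the guide opened chest 3, so this case is ruled out; weight (1/12)·0 = 0.
If it is in chest 4 (prior 1/12): the guide has 3 equally likely choices, so probability 1/3; weight (1/12)·(1/3) = 1/36.
If it is in chest 5 (prior 1/6): the guide has 3 equally likely choices, so probability 1/3; weight (1/6)·(1/3) = 1/18.
The weights sum to 13/48.
So P(the ruby in chest 1 | the guide opened chest 3) = (5/48) / (13/48) = 5/13.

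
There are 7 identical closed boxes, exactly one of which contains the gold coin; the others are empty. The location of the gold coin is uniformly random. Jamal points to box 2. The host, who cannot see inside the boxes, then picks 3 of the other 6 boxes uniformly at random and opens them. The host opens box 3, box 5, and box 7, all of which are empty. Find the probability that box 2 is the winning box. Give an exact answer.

1/4

Apply Bayes' rule, conditioning on where the gold coin actually is.
If it is in any of boxes 1, 2, 4, and 6 (prior 1/7 each): the host picks exactly this set with probability 1/20 regardless, and none is the prize; weight (1/7)·(1/20) = 1/140 each.
If it is in any of boxes 3, 5, and 7 (prior 1/7 each): that box was opened and seen not to hold the prize — ruled out; weight (1/7)·0 = 0 each.
The weights sum to 1/35.
So P(the gold coin in box 2 | the host opened box 3, box 5, and box 7) = (1/140) / (1/35) = 1/4.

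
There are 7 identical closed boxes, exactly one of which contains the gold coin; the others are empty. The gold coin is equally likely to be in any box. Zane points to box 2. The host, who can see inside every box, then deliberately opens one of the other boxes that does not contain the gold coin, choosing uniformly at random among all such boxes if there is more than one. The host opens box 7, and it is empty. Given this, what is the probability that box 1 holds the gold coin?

6/35

Apply Bayes' rule, conditioning on where the gold coin actually is.
If it is in any of boxes 1, 3, 4, 5, and 6 (prior 1/7 each): the host has 5 equally likely choices, so probability 1/5; weight (1/7)·(1/5) = 1/35 each.
If it is in box 2 (prior 1/7): the host has 6 equally likely choices, so probability 1/6; weight (1/7)·(1/6) = 1/42.
If it is in box 7 (prior 1/7): the host opened box 7, so this case is ruled out; weight (1/7)·0 = 0.
The weights sum to 1/6.
So P(the gold coin in box 1 | the host opened box 7) = (1/35) / (1/6) = 6/35.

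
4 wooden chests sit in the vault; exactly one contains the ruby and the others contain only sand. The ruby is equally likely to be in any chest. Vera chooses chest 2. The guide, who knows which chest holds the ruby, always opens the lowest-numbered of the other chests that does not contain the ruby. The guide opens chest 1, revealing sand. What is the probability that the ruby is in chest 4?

Condition on the true location of the ruby.
If it is in chest 1 (prior 1/4): the guide opened chest 1, so this case is ruled out; weight (1/4)·0 = 0.
If it is in any of chests 2, 3, and 4 (prior 1/4 each): chest 1 is the lowest-numbered option available, probability 1; weight (1/4)·1 = 1/4 each.
The weights sum to 3/4.
So P(the ruby in chest 4 | the guide opened chest 1) = (1/4) / (3/4) = 1/3.

1/3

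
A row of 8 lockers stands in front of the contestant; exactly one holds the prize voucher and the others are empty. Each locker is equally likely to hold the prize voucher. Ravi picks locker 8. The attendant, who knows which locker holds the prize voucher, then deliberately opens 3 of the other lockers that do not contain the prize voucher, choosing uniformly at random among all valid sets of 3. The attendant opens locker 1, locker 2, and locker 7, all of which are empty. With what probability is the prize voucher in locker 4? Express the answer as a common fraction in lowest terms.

7/32

Apply Bayes' rule, conditioning on where the prize voucher actually is.
If it is in any of lockers 1, 2, and 7 (prior 1/8 each): that locker was opened and seen not to hold the prize — ruled out; weight (1/8)·0 = 0 each.
If it is in any of lockers 3, 4, 5, and 6 (prior 1/8 each): the attendant has 20 equally likely choices, so probability 1/20; weight (1/8)·(1/20) = 1/160 each.
If it is in locker 8 (prior 1/8): the attendant has 35 equally likely choices, so probability 1/35; weight (1/8)·(1/35) = 1/280.
The weights sum to 1/35.
So P(the prize voucher in locker 4 | the attendant opened locker 1, locker 2, and locker 7) = (1/160) / (1/35) = 7/32.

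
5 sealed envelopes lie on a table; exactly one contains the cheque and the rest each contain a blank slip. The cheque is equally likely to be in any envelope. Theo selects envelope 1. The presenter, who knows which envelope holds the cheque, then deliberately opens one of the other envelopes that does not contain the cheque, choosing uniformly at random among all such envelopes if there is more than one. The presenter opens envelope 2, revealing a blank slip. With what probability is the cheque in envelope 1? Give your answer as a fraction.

Apply Bayes' rule, conditioning on where the cheque actually is.
If it is in envelope 1 (prior 1/5): the presenter has 4 equally likely choices, so probability 1/4; weight (1/5)·(1/4) = 1/20.
If it is in envelope 2 (prior 1/5): the presenter opened envelope 2, so this case is ruled out; weight (1/5)·0 = 0.
If it is in any of envelopes 3, 4, and 5 (prior 1/5 each): the presenter has 3 equally likely choices, so probability 1/3; weight (1/5)·(1/3) = 1/15 each.
The weights sum to 1/4.
So P(the cheque in envelope 1 | the presenter opened envelope 2) = (1/20) / (1/4) = 1/5.

1/5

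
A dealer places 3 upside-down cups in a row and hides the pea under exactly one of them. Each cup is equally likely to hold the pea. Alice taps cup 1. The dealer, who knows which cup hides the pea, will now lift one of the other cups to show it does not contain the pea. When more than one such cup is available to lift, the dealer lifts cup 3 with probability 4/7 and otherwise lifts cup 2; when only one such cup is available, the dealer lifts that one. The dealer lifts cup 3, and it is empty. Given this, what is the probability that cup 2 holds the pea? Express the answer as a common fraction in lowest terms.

Condition on the true location of the pea.
If it is under cup 1 (prior 1/3): cup 3 is available, opened with probability 4/7; weight (1/3)·(4/7) = 4/21.
If it is under cup 2 (prior 1/3): only cup 3 is available, probability 1; weight (1/3)·1 = 1/3.
If it is under cup 3 (prior 1/3): the dealer opened cup 3, so this case is ruled out; weight (1/3)·0 = 0.
The weights sum to 11/21.
So P(the pea under cup 2 | the dealer opened cup 3) = (1/3) / (11/21) = 7/11.

7/11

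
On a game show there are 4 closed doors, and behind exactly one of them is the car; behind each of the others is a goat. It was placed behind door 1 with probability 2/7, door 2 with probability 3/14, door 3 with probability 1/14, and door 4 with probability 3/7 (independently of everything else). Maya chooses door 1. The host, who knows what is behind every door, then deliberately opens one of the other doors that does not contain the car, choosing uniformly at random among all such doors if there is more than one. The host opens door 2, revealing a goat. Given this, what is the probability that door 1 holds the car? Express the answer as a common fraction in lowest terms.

8/29

Condition on the true location of the car.
If it is behind door 1 (prior 2/7): the host has 3 equally likely choices, so probability 1/3; weight (2/7)·(1/3) = 2/21.
If it is behind door 2 (prior 3/14): the host opened door 2, so this case is ruled out; weight (3/14)·0 = 0.
If it is behind door 3 (prior 1/14): the host has 2 equally likely choices, so probability 1/2; weight (1/14)·(1/2) = 1/28.
If it is behind door 4 (prior 3/7): the host has 2 equally likely choices, so probability 1/2; weight (3/7)·(1/2) = 3/14.
The weights sum to 29/84.
So P(the car behind door 1 | the host opened door 2) = (2/21) / (29/84) = 8/29.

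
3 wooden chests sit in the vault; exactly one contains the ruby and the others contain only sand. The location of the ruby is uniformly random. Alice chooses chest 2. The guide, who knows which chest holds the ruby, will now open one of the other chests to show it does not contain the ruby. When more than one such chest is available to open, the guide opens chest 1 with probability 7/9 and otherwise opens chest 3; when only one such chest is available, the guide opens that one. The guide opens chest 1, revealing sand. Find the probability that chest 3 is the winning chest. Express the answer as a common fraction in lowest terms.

Consider each possible location of the ruby in turn.
If it is in chest 1 (prior 1/3): the guide opened chest 1, so this case is ruled out; weight (1/3)·0 = 0.
If it is in chest 2 (prior 1/3): chest 1 is available, opened with probability 7/9; weight (1/3)·(7/9) = 7/27.
If it is in chest 3 (prior 1/3): only chest 1 is available, probability 1; weight (1/3)·1 = 1/3.
The weights sum to 16/27.
So P(the ruby in chest 3 | the guide opened chest 1) = (1/3) / (16/27) = 9/16.

9/16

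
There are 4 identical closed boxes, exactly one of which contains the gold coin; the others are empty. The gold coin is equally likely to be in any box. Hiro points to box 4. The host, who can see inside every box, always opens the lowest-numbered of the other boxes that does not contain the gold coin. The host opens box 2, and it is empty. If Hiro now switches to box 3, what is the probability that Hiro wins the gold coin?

0

Apply Bayes' rule, conditioning on where the gold coin actually is.
If it is in box 1 (prior 1/4): box 2 is the lowest-numbered option available, probability 1; weight (1/4)·1 = 1/4.
If it is in box 2 (prior 1/4): the host opened box 2, so this case is ruled out; weight (1/4)·0 = 0.
If it is in either of boxes 3 and 4 (prior 1/4 each): the host would have opened box 1 instead, probability 0; weight (1/4)·0 = 0 each.
The weights sum to 1/4.
So P(the gold coin in box 3 | the host opened box 2) = 0 / (1/4) = 0.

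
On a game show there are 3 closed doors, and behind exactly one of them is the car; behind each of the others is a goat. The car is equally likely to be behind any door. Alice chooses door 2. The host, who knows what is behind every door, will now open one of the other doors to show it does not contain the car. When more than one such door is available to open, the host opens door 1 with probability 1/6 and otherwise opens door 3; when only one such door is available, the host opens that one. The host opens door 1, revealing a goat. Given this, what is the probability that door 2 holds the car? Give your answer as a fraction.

1/7

Condition on the true location of the car.
If it is behind door 1 (prior 1/3): the host opened door 1, so this case is ruled out; weight (1/3)·0 = 0.
If it is behind door 2 (prior 1/3): door 1 is available, opened with probability 1/6; weight (1/3)·(1/6) = 1/18.
If it is behind door 3 (prior 1/3): only door 1 is available, probability 1; weight (1/3)·1 = 1/3.
The weights sum to 7/18.
So P(the car behind door 2 | the host opened door 1) = (1/18) / (7/18) = 1/7.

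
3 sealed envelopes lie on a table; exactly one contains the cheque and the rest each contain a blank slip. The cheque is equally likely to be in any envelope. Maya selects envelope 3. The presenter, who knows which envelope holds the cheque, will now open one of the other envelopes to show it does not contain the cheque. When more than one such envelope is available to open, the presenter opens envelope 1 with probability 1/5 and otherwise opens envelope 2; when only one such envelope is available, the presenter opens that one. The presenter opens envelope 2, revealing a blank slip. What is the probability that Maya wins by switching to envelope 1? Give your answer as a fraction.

Condition on the true location of the cheque.
If it is in envelope 1 (prior 1/3): only envelope 2 is available, probability 1; weight (1/3)·1 = 1/3.
If it is in envelope 2 (prior 1/3): the presenter opened envelope 2, so this case is ruled out; weight (1/3)·0 = 0.
If it is in envelope 3 (prior 1/3): envelope 1 is available but not opened, probability 4/5; weight (1/3)·(4/5) = 4/15.
The weights sum to 3/5.
So P(the cheque in envelope 1 | the presenter opened envelope 2) = (1/3) / (3/5) = 5/9.

5/9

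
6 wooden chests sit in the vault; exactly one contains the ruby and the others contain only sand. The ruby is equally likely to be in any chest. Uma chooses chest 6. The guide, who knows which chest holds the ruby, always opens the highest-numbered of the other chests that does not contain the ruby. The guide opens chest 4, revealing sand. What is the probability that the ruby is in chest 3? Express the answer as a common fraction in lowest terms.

Apply Bayes' rule, conditioning on where the ruby actually is.
If it is in any of chests 1, 2, 3, and 6 (prior 1/6 each): the guide would have opened chest 5 instead, probability 0; weight (1/6)·0 = 0 each.
If it is in chest 4 (prior 1/6): the guide opened chest 4, so this case is ruled out; weight (1/6)·0 = 0.
If it is in chest 5 (prior 1/6): chest 4 is the highest-numbered option available, probability 1; weight (1/6)·1 = 1/6.
The weights sum to 1/6.
So P(the ruby in chest 3 | the guide opened chest 4) = 0 / (1/6) = 0.

0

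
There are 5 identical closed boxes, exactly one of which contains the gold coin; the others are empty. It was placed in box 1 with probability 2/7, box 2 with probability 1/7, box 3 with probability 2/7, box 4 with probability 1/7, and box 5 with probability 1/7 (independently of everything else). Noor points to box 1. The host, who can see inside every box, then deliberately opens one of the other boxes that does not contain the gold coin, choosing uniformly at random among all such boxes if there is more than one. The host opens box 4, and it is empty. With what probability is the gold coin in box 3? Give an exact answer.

4/11

Condition on the true location of the gold coin.
If it is in box 1 (prior 2/7): the host has 4 equally likely choices, so probability 1/4; weight (2/7)·(1/4) = 1/14.
If it is in either of boxes 2 and 5 (prior 1/7 each): the host has 3 equally likely choices, so probability 1/3; weight (1/7)·(1/3) = 1/21 each.
If it is in box 3 (prior 2/7): the host has 3 equally likely choices, so probability 1/3; weight (2/7)·(1/3) = 2/21.
If it is in box 4 (prior 1/7): the host opened box 4, so this case is ruled out; weight (1/7)·0 = 0.
The weights sum to 11/42.
So P(the gold coin in box 3 | the host opened box 4) = (2/21) / (11/42) = 4/11.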